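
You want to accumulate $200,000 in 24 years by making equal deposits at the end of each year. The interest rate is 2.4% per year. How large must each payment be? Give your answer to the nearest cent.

$6,259.40

Level ordinary annuity; solve FV = PMT × [((1+r)^n − 1)/r] for PMT.
Periodic rate r = 0.024 per year.
With n = 24: PMT = 200,000 / ([((1+r)^n − 1)/r]) = $6,259.40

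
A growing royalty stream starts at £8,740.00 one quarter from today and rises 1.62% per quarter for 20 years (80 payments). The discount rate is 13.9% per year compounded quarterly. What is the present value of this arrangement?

Periodic rate r = 0.139/4 per quarter; n is counted in quarters.
Growing ordinary annuity: PV = PMT₁ × [1 − ((1+g)/(1+r))^n] / (r − g) = 8,740 × [1 − ((1+0.0162)/(1+r))^80] / (r − 0.0162) = £360,326.32.

£360,326.32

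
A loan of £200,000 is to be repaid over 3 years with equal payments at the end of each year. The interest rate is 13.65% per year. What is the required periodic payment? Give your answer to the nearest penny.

£85,640.81

Level ordinary annuity; solve PV = PMT × [(1 − (1+r)^−n)/r] for PMT.
Periodic rate r = 0.1365 per year.
With n = 3: PMT = 200,000 / ([(1 − (1+r)^−n)/r]) = £85,640.81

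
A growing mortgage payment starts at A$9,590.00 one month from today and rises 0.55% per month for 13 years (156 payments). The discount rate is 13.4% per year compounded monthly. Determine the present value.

Periodic rate r = 0.134/12 per month; n is counted in months.
Growing ordinary annuity: PV = PMT₁ × [1 − ((1+g)/(1+r))^n] / (r − g) = 9,590 × [1 − ((1+0.0055)/(1+r))^156] / (r − 0.0055) = A$988,071.12.

A$988,071.12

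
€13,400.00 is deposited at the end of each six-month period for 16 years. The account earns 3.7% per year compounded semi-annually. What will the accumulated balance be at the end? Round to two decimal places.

€577,901.00

This is an ordinary annuity: 32 deposits of €13,400.00 at the end of each six-month period.
Periodic rate r = 0.037/2 per half-year; n is counted in half-years.
FV = PMT × [((1+r)^n − 1)/r] = 13,400 × [(1+r)^32 − 1] / r = €577,901.00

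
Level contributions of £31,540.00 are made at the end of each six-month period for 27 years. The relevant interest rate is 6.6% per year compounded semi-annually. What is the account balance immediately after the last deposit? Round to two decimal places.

This is an ordinary annuity: 54 deposits of £31,540.00 at the end of each six-month period.
Periodic rate r = 0.066/2 per half-year; n is counted in half-years.
FV = PMT × [((1+r)^n − 1)/r] = 31,540 × [(1+r)^54 − 1] / r = £4,562,031.71

£4,562,031.71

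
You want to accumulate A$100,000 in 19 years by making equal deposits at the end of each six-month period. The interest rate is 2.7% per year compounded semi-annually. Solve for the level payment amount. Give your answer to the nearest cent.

A$2,031.38

Level ordinary annuity; solve FV = PMT × [((1+r)^n − 1)/r] for PMT.
Periodic rate r = 0.027/2 per half-year; n is counted in half-years.
With n = 38: PMT = 100,000 / ([((1+r)^n − 1)/r]) = A$2,031.38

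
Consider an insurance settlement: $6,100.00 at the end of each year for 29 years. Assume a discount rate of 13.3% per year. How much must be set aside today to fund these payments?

This is an ordinary annuity: 29 payments of $6,100.00 at the end of each year.
Periodic rate r = 0.133 per year.
PV = PMT × [(1 − (1+r)^−n)/r] = 6,100 × [1 − (1+r)^−29] / r = $44,637.76

$44,637.76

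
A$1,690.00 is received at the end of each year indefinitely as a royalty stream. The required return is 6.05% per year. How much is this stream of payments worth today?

Periodic rate r = 0.0605 per year.
Level perpetuity: PV = PMT / r = 1,690 / (0.0605) = A$27,933.88.

A$27,933.88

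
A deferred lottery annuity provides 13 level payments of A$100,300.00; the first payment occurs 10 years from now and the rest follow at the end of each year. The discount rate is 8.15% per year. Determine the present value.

Ordinary annuity of 13 payments, first payment at period 10.
Periodic rate r = 0.0815 per year.
The ordinary-annuity PV formula values the stream one period before the first payment (period 9); discount that back 9 periods:
PV₀ = 100,300 × [1 − (1+r)^−13] / r × (1+r)^−9 = A$388,438.12

A$388,438.12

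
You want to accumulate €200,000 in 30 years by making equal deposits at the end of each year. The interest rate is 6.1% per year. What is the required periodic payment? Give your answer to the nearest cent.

€2,485.59

Level ordinary annuity; solve FV = PMT × [((1+r)^n − 1)/r] for PMT.
Periodic rate r = 0.061 per year.
With n = 30: PMT = 200,000 / ([((1+r)^n − 1)/r]) = €2,485.59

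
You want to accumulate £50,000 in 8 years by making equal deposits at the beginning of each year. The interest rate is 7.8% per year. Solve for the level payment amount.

Level annuity due; solve FV = PMT × [((1+r)^n − 1)/r] × (1+r) for PMT.
Periodic rate r = 0.078 per year.
With n = 8: PMT = 50,000 / ([((1+r)^n − 1)/r] × (1+r)) = £4,392.22

£4,392.22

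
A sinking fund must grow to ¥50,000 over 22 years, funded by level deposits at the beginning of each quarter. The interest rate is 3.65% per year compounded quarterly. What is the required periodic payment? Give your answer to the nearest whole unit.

Level annuity due; solve FV = PMT × [((1+r)^n − 1)/r] × (1+r) for PMT.
Periodic rate r = 0.0365/4 per quarter; n is counted in quarters.
With n = 88: PMT = 50,000 / ([((1+r)^n − 1)/r] × (1+r)) = ¥369

¥369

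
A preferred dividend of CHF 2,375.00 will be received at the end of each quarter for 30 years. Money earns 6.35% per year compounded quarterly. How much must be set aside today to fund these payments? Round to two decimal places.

CHF 127,005.85

This is an ordinary annuity: 120 payments of CHF 2,375.00 at the end of each quarter.
Periodic rate r = 0.0635/4 per quarter; n is counted in quarters.
PV = PMT × [(1 − (1+r)^−n)/r] = 2,375 × [1 − (1+r)^−120] / r = CHF 127,005.85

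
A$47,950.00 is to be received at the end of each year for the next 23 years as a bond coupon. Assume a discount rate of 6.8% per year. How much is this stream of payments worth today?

A$549,857.99

This is an ordinary annuity: 23 payments of A$47,950.00 at the end of each year.
Periodic rate r = 0.068 per year.
PV = PMT × [(1 − (1+r)^−n)/r] = 47,950 × [1 − (1+r)^−23] / r = A$549,857.99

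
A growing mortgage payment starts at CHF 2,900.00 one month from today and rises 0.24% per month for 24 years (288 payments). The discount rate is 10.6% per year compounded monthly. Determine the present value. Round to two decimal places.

CHF 379,361.67

Periodic rate r = 0.106/12 per month; n is counted in months.
Growing ordinary annuity: PV = PMT₁ × [1 − ((1+g)/(1+r))^n] / (r − g) = 2,900 × [1 − ((1+0.0024)/(1+r))^288] / (r − 0.0024) = CHF 379,361.67.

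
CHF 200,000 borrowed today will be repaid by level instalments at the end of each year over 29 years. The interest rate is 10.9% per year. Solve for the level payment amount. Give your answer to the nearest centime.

Level ordinary annuity; solve PV = PMT × [(1 − (1+r)^−n)/r] for PMT.
Periodic rate r = 0.109 per year.
With n = 29: PMT = 200,000 / ([(1 − (1+r)^−n)/r]) = CHF 22,941.86

CHF 22,941.86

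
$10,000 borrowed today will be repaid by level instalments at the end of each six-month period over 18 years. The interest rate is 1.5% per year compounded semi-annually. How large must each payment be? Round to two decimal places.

$318.00

Level ordinary annuity; solve PV = PMT × [(1 − (1+r)^−n)/r] for PMT.
Periodic rate r = 0.015/2 per half-year; n is counted in half-years.
With n = 36: PMT = 10,000 / ([(1 − (1+r)^−n)/r]) = $318.00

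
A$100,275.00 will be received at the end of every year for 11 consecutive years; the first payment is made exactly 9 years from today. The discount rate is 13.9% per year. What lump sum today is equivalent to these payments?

A$193,830.72

Ordinary annuity of 11 payments, first payment at period 9.
Periodic rate r = 0.139 per year.
The ordinary-annuity PV formula values the stream one period before the first payment (period 8); discount that back 8 periods:
PV₀ = 100,275 × [1 − (1+r)^−11] / r × (1+r)^−8 = A$193,830.72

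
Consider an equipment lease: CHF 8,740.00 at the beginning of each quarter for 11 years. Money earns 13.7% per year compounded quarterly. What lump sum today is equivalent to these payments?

This is an annuity due: 44 payments of CHF 8,740.00 at the beginning of each quarter.
Periodic rate r = 0.137/4 per quarter; n is counted in quarters.
PV = PMT × [(1 − (1+r)^−n)/r] × (1+r) = 8,740 × [1 − (1+r)^−44] / r × (1+r) = CHF 203,949.85

CHF 203,949.85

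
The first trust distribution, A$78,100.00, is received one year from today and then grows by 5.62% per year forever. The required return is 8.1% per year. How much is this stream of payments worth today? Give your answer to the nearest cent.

A$3,149,193.55

Periodic rate r = 0.081 per year.
Growing perpetuity (Gordon): PV = PMT₁ / (r − g) = 78,100 / (r − 0.0562) = A$3,149,193.55.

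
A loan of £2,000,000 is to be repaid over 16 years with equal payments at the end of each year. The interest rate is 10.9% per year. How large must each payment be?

£269,477.55

Level ordinary annuity; solve PV = PMT × [(1 − (1+r)^−n)/r] for PMT.
Periodic rate r = 0.109 per year.
With n = 16: PMT = 2,000,000 / ([(1 − (1+r)^−n)/r]) = £269,477.55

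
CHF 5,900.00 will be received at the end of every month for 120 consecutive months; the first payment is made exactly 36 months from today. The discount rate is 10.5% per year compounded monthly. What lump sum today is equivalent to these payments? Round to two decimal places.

Ordinary annuity of 120 payments, first payment at period 36.
Periodic rate r = 0.105/12 per month; n is counted in months.
The ordinary-annuity PV formula values the stream one period before the first payment (period 35); discount that back 35 periods:
PV₀ = 5,900 × [1 − (1+r)^−120] / r × (1+r)^−35 = CHF 322,331.86

CHF 322,331.86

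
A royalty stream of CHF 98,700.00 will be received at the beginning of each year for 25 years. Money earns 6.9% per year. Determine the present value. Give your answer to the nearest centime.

CHF 1,240,729.55

This is an annuity due: 25 payments of CHF 98,700.00 at the beginning of each year.
Periodic rate r = 0.069 per year.
PV = PMT × [(1 − (1+r)^−n)/r] × (1+r) = 98,700 × [1 − (1+r)^−25] / r × (1+r) = CHF 1,240,729.55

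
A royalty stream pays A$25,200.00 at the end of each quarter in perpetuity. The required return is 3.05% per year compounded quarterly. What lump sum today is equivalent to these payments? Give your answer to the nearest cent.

A$3,304,918.03

Periodic rate r = 0.0305/4 per quarter.
Level perpetuity: PV = PMT / r = 25,200 / (0.0305/4) = A$3,304,918.03.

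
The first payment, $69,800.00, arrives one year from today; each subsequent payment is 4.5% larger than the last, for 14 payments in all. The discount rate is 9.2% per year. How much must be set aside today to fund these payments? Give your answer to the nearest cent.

Periodic rate r = 0.092 per year.
Growing ordinary annuity: PV = PMT₁ × [1 − ((1+g)/(1+r))^n] / (r − g) = 69,800 × [1 − ((1+0.045)/(1+r))^14] / (r − 0.045) = $682,932.18.

$682,932.18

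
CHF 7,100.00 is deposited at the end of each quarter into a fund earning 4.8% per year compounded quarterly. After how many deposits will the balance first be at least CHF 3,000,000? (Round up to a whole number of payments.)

Periodic rate r = 0.048/4 per quarter; n is counted in quarters.
Ordinary annuity FV: 3,000,000 = 7,100 × [((1+r)^n − 1)/r].
(1+r)^n = 1 + 3,000,000 × r / 7,100, so n = ln(1 + 3,000,000·r/7,100) / ln(1+r) = 151.19.
Round up to a whole number of payments: n = 152.

152 payments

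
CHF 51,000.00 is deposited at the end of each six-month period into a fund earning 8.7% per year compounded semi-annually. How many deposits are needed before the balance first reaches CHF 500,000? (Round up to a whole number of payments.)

9 payments

Periodic rate r = 0.087/2 per half-year; n is counted in half-years.
Ordinary annuity FV: 500,000 = 51,000 × [((1+r)^n − 1)/r].
(1+r)^n = 1 + 500,000 × r / 51,000, so n = ln(1 + 500,000·r/51,000) / ln(1+r) = 8.34.
Round up to a whole number of payments: n = 9.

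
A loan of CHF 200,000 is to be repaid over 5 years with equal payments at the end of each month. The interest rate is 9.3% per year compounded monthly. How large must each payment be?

CHF 4,180.85

Level ordinary annuity; solve PV = PMT × [(1 − (1+r)^−n)/r] for PMT.
Periodic rate r = 0.093/12 per month; n is counted in months.
With n = 60: PMT = 200,000 / ([(1 − (1+r)^−n)/r]) = CHF 4,180.85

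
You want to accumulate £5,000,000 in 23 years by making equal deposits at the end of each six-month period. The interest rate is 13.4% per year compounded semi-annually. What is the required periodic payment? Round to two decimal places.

£17,866.83

Level ordinary annuity; solve FV = PMT × [((1+r)^n − 1)/r] for PMT.
Periodic rate r = 0.134/2 per half-year; n is counted in half-years.
With n = 46: PMT = 5,000,000 / ([((1+r)^n − 1)/r]) = £17,866.83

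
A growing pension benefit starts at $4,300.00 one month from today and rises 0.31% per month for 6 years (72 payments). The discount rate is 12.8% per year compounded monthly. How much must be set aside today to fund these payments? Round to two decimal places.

$237,473.48

Periodic rate r = 0.128/12 per month; n is counted in months.
Growing ordinary annuity: PV = PMT₁ × [1 − ((1+g)/(1+r))^n] / (r − g) = 4,300 × [1 − ((1+0.0031)/(1+r))^72] / (r − 0.0031) = $237,473.48.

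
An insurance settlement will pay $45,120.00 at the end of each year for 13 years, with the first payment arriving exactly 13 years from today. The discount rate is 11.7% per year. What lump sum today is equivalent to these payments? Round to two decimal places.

$77,964.24

Ordinary annuity of 13 payments, first payment at period 13.
Periodic rate r = 0.117 per year.
The ordinary-annuity PV formula values the stream one period before the first payment (period 12); discount that back 12 periods:
PV₀ = 45,120 × [1 − (1+r)^−13] / r × (1+r)^−12 = $77,964.24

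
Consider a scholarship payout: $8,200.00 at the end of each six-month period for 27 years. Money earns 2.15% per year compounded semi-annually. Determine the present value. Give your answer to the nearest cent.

This is an ordinary annuity: 54 payments of $8,200.00 at the end of each six-month period.
Periodic rate r = 0.0215/2 per half-year; n is counted in half-years.
PV = PMT × [(1 − (1+r)^−n)/r] = 8,200 × [1 − (1+r)^−54] / r = $334,594.42

$334,594.42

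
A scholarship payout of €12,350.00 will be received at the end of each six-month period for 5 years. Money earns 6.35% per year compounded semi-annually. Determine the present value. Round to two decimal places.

This is an ordinary annuity: 10 payments of €12,350.00 at the end of each six-month period.
Periodic rate r = 0.0635/2 per half-year; n is counted in half-years.
PV = PMT × [(1 − (1+r)^−n)/r] = 12,350 × [1 − (1+r)^−10] / r = €104,413.36

€104,413.36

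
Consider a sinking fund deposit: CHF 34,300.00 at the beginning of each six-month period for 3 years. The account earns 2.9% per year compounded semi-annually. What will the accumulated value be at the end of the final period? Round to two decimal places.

This is an annuity due: 6 deposits of CHF 34,300.00 at the beginning of each six-month period.
Periodic rate r = 0.029/2 per half-year; n is counted in half-years.
FV = PMT × [((1+r)^n − 1)/r] × (1+r) = 34,300 × [(1+r)^6 − 1] / r × (1+r) = CHF 216,500.45

CHF 216,500.45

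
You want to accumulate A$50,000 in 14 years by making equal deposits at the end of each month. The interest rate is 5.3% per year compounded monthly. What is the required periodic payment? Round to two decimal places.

Level ordinary annuity; solve FV = PMT × [((1+r)^n − 1)/r] for PMT.
Periodic rate r = 0.053/12 per month; n is counted in months.
With n = 168: PMT = 50,000 / ([((1+r)^n − 1)/r]) = A$201.36

A$201.36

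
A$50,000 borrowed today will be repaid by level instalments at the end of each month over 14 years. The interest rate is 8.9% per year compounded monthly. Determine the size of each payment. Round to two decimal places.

Level ordinary annuity; solve PV = PMT × [(1 − (1+r)^−n)/r] for PMT.
Periodic rate r = 0.089/12 per month; n is counted in months.
With n = 168: PMT = 50,000 / ([(1 − (1+r)^−n)/r]) = A$521.55

A$521.55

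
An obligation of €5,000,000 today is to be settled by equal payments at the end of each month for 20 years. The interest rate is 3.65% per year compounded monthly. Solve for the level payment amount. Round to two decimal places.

Level ordinary annuity; solve PV = PMT × [(1 − (1+r)^−n)/r] for PMT.
Periodic rate r = 0.0365/12 per month; n is counted in months.
With n = 240: PMT = 5,000,000 / ([(1 − (1+r)^−n)/r]) = €29,384.86

€29,384.86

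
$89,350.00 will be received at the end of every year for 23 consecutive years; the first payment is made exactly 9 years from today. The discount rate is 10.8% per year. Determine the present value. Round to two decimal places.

Ordinary annuity of 23 payments, first payment at period 9.
Periodic rate r = 0.108 per year.
The ordinary-annuity PV formula values the stream one period before the first payment (period 8); discount that back 8 periods:
PV₀ = 89,350 × [1 − (1+r)^−23] / r × (1+r)^−8 = $329,780.62

$329,780.62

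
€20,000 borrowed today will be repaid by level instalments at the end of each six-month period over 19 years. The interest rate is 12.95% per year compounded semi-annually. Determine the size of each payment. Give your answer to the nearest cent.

€1,426.48

Level ordinary annuity; solve PV = PMT × [(1 − (1+r)^−n)/r] for PMT.
Periodic rate r = 0.1295/2 per half-year; n is counted in half-years.
With n = 38: PMT = 20,000 / ([(1 − (1+r)^−n)/r]) = €1,426.48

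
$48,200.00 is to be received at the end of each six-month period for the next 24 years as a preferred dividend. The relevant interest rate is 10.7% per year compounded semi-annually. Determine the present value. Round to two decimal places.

This is an ordinary annuity: 48 payments of $48,200.00 at the end of each six-month period.
Periodic rate r = 0.107/2 per half-year; n is counted in half-years.
PV = PMT × [(1 − (1+r)^−n)/r] = 48,200 × [1 − (1+r)^−48] / r = $827,104.16

$827,104.16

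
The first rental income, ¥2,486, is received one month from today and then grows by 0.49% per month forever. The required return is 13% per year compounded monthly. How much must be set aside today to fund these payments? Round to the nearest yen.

¥418,989

Periodic rate r = 0.13/12 per month.
Growing perpetuity (Gordon): PV = PMT₁ / (r − g) = 2,486 / (r − 0.0049) = ¥418,989.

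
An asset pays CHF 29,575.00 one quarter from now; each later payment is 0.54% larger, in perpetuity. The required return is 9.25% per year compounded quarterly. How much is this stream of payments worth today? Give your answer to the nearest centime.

CHF 1,668,547.25

Periodic rate r = 0.0925/4 per quarter.
Growing perpetuity (Gordon): PV = PMT₁ / (r − g) = 29,575 / (r − 0.0054) = CHF 1,668,547.25.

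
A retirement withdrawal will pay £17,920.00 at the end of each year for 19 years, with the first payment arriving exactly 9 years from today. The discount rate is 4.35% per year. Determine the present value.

Ordinary annuity of 19 payments, first payment at period 9.
Periodic rate r = 0.0435 per year.
The ordinary-annuity PV formula values the stream one period before the first payment (period 8); discount that back 8 periods:
PV₀ = 17,920 × [1 − (1+r)^−19] / r × (1+r)^−8 = £162,545.43

£162,545.43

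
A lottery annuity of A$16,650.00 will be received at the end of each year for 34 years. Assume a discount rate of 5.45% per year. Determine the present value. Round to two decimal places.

This is an ordinary annuity: 34 payments of A$16,650.00 at the end of each year.
Periodic rate r = 0.0545 per year.
PV = PMT × [(1 − (1+r)^−n)/r] = 16,650 × [1 − (1+r)^−34] / r = A$255,220.12

A$255,220.12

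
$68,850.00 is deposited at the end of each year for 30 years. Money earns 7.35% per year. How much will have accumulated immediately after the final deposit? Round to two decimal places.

$6,927,891.20

This is an ordinary annuity: 30 deposits of $68,850.00 at the end of each year.
Periodic rate r = 0.0735 per year.
FV = PMT × [((1+r)^n − 1)/r] = 68,850 × [(1+r)^30 − 1] / r = $6,927,891.20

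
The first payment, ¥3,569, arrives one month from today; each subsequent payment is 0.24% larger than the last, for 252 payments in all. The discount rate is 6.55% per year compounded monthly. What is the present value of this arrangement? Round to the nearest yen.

¥625,398

Periodic rate r = 0.0655/12 per month; n is counted in months.
Growing ordinary annuity: PV = PMT₁ × [1 − ((1+g)/(1+r))^n] / (r − g) = 3,569 × [1 − ((1+0.0024)/(1+r))^252] / (r − 0.0024) = ¥625,398.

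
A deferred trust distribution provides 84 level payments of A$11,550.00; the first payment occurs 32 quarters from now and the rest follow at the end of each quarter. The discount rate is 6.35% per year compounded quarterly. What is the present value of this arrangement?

Ordinary annuity of 84 payments, first payment at period 32.
Periodic rate r = 0.0635/4 per quarter; n is counted in quarters.
The ordinary-annuity PV formula values the stream one period before the first payment (period 31); discount that back 31 periods:
PV₀ = 11,550 × [1 − (1+r)^−84] / r × (1+r)^−31 = A$327,583.22

A$327,583.22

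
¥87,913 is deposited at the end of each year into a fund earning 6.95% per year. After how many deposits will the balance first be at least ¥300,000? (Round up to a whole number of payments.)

Periodic rate r = 0.0695 per year.
Ordinary annuity FV: 300,000 = 87,913 × [((1+r)^n − 1)/r].
(1+r)^n = 1 + 300,000 × r / 87,913, so n = ln(1 + 300,000·r/87,913) / ln(1+r) = 3.17.
Round up to a whole number of payments: n = 4.

4 payments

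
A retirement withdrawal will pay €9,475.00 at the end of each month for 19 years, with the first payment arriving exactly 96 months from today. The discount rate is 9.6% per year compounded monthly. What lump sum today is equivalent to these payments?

€465,259.55

Ordinary annuity of 228 payments, first payment at period 96.
Periodic rate r = 0.096/12 per month; n is counted in months.
The ordinary-annuity PV formula values the stream one period before the first payment (period 95); discount that back 95 periods:
PV₀ = 9,475 × [1 − (1+r)^−228] / r × (1+r)^−95 = €465,259.55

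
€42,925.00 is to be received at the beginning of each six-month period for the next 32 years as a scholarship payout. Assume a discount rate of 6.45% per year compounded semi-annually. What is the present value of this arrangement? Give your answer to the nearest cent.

€1,193,742.03

This is an annuity due: 64 payments of €42,925.00 at the beginning of each six-month period.
Periodic rate r = 0.0645/2 per half-year; n is counted in half-years.
PV = PMT × [(1 − (1+r)^−n)/r] × (1+r) = 42,925 × [1 − (1+r)^−64] / r × (1+r) = €1,193,742.03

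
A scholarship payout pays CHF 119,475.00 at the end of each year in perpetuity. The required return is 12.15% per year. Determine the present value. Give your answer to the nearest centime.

Periodic rate r = 0.1215 per year.
Level perpetuity: PV = PMT / r = 119,475 / (0.1215) = CHF 983,333.33.

CHF 983,333.33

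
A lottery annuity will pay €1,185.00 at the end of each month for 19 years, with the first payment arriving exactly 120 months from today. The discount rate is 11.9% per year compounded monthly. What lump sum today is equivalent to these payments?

Ordinary annuity of 228 payments, first payment at period 120.
Periodic rate r = 0.119/12 per month; n is counted in months.
The ordinary-annuity PV formula values the stream one period before the first payment (period 119); discount that back 119 periods:
PV₀ = 1,185 × [1 − (1+r)^−228] / r × (1+r)^−119 = €33,036.63

€33,036.63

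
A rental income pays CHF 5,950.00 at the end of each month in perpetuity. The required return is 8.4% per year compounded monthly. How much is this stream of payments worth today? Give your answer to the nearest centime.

Periodic rate r = 0.084/12 per month.
Level perpetuity: PV = PMT / r = 5,950 / (0.084/12) = CHF 850,000.00.

CHF 850,000.00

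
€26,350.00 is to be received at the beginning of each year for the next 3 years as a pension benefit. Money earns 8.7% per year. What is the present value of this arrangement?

€72,891.89

This is an annuity due: 3 payments of €26,350.00 at the beginning of each year.
Periodic rate r = 0.087 per year.
PV = PMT × [(1 − (1+r)^−n)/r] × (1+r) = 26,350 × [1 − (1+r)^−3] / r × (1+r) = €72,891.89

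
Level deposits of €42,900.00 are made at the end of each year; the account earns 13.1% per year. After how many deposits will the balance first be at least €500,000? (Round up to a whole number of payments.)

8 payments

Periodic rate r = 0.131 per year.
Ordinary annuity FV: 500,000 = 42,900 × [((1+r)^n − 1)/r].
(1+r)^n = 1 + 500,000 × r / 42,900, so n = ln(1 + 500,000·r/42,900) / ln(1+r) = 7.53.
Round up to a whole number of payments: n = 8.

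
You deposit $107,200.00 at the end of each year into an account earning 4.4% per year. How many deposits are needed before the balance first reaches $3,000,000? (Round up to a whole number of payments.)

Periodic rate r = 0.044 per year.
Ordinary annuity FV: 3,000,000 = 107,200 × [((1+r)^n − 1)/r].
(1+r)^n = 1 + 3,000,000 × r / 107,200, so n = ln(1 + 3,000,000·r/107,200) / ln(1+r) = 18.64.
Round up to a whole number of payments: n = 19.

19 payments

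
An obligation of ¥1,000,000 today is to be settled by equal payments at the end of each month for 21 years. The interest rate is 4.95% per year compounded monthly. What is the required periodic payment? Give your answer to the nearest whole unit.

¥6,389

Level ordinary annuity; solve PV = PMT × [(1 − (1+r)^−n)/r] for PMT.
Periodic rate r = 0.0495/12 per month; n is counted in months.
With n = 252: PMT = 1,000,000 / ([(1 − (1+r)^−n)/r]) = ¥6,389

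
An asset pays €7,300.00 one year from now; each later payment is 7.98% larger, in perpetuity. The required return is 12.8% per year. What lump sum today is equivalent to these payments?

€151,452.28

Periodic rate r = 0.128 per year.
Growing perpetuity (Gordon): PV = PMT₁ / (r − g) = 7,300 / (r − 0.0798) = €151,452.28.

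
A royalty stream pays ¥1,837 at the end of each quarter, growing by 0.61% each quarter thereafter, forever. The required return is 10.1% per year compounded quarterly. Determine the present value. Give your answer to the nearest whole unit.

Periodic rate r = 0.101/4 per quarter.
Growing perpetuity (Gordon): PV = PMT₁ / (r − g) = 1,837 / (r − 0.0061) = ¥95,927.

¥95,927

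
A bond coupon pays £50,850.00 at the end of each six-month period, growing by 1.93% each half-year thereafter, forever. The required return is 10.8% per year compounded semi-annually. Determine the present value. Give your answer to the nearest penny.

Periodic rate r = 0.108/2 per half-year.
Growing perpetuity (Gordon): PV = PMT₁ / (r − g) = 50,850 / (r − 0.0193) = £1,465,417.87.

£1,465,417.87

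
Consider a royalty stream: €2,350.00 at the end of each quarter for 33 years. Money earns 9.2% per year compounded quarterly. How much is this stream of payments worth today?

This is an ordinary annuity: 132 payments of €2,350.00 at the end of each quarter.
Periodic rate r = 0.092/4 per quarter; n is counted in quarters.
PV = PMT × [(1 − (1+r)^−n)/r] = 2,350 × [1 − (1+r)^−132] / r = €97,095.17

€97,095.17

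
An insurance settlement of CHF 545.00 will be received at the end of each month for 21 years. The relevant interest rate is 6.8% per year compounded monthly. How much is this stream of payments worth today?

CHF 73,021.36

This is an ordinary annuity: 252 payments of CHF 545.00 at the end of each month.
Periodic rate r = 0.068/12 per month; n is counted in months.
PV = PMT × [(1 − (1+r)^−n)/r] = 545 × [1 − (1+r)^−252] / r = CHF 73,021.36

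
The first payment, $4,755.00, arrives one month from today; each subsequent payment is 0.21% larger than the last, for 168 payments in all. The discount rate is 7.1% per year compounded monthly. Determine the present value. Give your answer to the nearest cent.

$588,030.01

Periodic rate r = 0.071/12 per month; n is counted in months.
Growing ordinary annuity: PV = PMT₁ × [1 − ((1+g)/(1+r))^n] / (r − g) = 4,755 × [1 − ((1+0.0021)/(1+r))^168] / (r − 0.0021) = $588,030.01.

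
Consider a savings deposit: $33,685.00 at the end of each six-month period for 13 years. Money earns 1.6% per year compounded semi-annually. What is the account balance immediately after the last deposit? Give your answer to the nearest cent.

$969,263.36

This is an ordinary annuity: 26 deposits of $33,685.00 at the end of each six-month period.
Periodic rate r = 0.016/2 per half-year; n is counted in half-years.
FV = PMT × [((1+r)^n − 1)/r] = 33,685 × [(1+r)^26 − 1] / r = $969,263.36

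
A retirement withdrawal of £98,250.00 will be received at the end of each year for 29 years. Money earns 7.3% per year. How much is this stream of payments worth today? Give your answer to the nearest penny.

£1,171,461.78

This is an ordinary annuity: 29 payments of £98,250.00 at the end of each year.
Periodic rate r = 0.073 per year.
PV = PMT × [(1 − (1+r)^−n)/r] = 98,250 × [1 − (1+r)^−29] / r = £1,171,461.78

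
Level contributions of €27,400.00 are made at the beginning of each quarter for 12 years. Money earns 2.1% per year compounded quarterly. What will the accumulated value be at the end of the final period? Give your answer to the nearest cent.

€1,499,162.97

This is an annuity due: 48 deposits of €27,400.00 at the beginning of each quarter.
Periodic rate r = 0.021/4 per quarter; n is counted in quarters.
FV = PMT × [((1+r)^n − 1)/r] × (1+r) = 27,400 × [(1+r)^48 − 1] / r × (1+r) = €1,499,162.97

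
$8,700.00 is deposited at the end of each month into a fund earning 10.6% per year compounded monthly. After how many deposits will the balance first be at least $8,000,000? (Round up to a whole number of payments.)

252 payments

Periodic rate r = 0.106/12 per month; n is counted in months.
Ordinary annuity FV: 8,000,000 = 8,700 × [((1+r)^n − 1)/r].
(1+r)^n = 1 + 8,000,000 × r / 8,700, so n = ln(1 + 8,000,000·r/8,700) / ln(1+r) = 251.38.
Round up to a whole number of payments: n = 252.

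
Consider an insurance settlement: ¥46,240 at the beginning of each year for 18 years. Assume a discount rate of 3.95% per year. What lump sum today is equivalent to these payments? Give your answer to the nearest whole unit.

¥610,968

This is an annuity due: 18 payments of ¥46,240 at the beginning of each year.
Periodic rate r = 0.0395 per year.
PV = PMT × [(1 − (1+r)^−n)/r] × (1+r) = 46,240 × [1 − (1+r)^−18] / r × (1+r) = ¥610,968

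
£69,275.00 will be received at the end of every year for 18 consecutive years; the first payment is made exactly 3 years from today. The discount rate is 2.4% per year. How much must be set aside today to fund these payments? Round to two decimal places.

Ordinary annuity of 18 payments, first payment at period 3.
Periodic rate r = 0.024 per year.
The ordinary-annuity PV formula values the stream one period before the first payment (period 2); discount that back 2 periods:
PV₀ = 69,275 × [1 − (1+r)^−18] / r × (1+r)^−2 = £956,493.75

£956,493.75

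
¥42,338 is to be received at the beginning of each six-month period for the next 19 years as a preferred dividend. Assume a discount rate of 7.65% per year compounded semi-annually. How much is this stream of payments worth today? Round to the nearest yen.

This is an annuity due: 38 payments of ¥42,338 at the beginning of each six-month period.
Periodic rate r = 0.0765/2 per half-year; n is counted in half-years.
PV = PMT × [(1 − (1+r)^−n)/r] × (1+r) = 42,338 × [1 − (1+r)^−38] / r × (1+r) = ¥873,202

¥873,202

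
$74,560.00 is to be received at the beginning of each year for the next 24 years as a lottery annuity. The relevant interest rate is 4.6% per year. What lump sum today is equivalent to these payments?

This is an annuity due: 24 payments of $74,560.00 at the beginning of each year.
Periodic rate r = 0.046 per year.
PV = PMT × [(1 − (1+r)^−n)/r] × (1+r) = 74,560 × [1 − (1+r)^−24] / r × (1+r) = $1,119,301.11

$1,119,301.11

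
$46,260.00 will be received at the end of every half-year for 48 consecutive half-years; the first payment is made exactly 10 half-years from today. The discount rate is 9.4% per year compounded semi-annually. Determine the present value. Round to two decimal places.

$579,206.25

Ordinary annuity of 48 payments, first payment at period 10.
Periodic rate r = 0.094/2 per half-year; n is counted in half-years.
The ordinary-annuity PV formula values the stream one period before the first payment (period 9); discount that back 9 periods:
PV₀ = 46,260 × [1 − (1+r)^−48] / r × (1+r)^−9 = $579,206.25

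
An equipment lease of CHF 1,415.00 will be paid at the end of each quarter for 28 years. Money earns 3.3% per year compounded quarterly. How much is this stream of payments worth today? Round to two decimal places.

CHF 103,177.40

This is an ordinary annuity: 112 payments of CHF 1,415.00 at the end of each quarter.
Periodic rate r = 0.033/4 per quarter; n is counted in quarters.
PV = PMT × [(1 − (1+r)^−n)/r] = 1,415 × [1 − (1+r)^−112] / r = CHF 103,177.40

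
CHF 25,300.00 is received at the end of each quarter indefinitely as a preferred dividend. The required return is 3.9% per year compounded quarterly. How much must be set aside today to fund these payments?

CHF 2,594,871.79

Periodic rate r = 0.039/4 per quarter.
Level perpetuity: PV = PMT / r = 25,300 / (0.039/4) = CHF 2,594,871.79.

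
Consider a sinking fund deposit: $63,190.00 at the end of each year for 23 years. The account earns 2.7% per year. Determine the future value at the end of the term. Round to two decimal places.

This is an ordinary annuity: 23 deposits of $63,190.00 at the end of each year.
Periodic rate r = 0.027 per year.
FV = PMT × [((1+r)^n − 1)/r] = 63,190 × [(1+r)^23 − 1] / r = $1,978,844.34

$1,978,844.34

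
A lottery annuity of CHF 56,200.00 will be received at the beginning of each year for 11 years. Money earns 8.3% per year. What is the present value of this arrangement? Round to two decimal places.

CHF 428,256.59

This is an annuity due: 11 payments of CHF 56,200.00 at the beginning of each year.
Periodic rate r = 0.083 per year.
PV = PMT × [(1 − (1+r)^−n)/r] × (1+r) = 56,200 × [1 − (1+r)^−11] / r × (1+r) = CHF 428,256.59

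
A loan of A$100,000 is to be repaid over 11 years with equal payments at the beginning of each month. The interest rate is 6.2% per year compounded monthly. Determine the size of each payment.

Level annuity due; solve PV = PMT × [(1 − (1+r)^−n)/r] × (1+r) for PMT.
Periodic rate r = 0.062/12 per month; n is counted in months.
With n = 132: PMT = 100,000 / ([(1 − (1+r)^−n)/r] × (1+r)) = A$1,041.55

A$1,041.55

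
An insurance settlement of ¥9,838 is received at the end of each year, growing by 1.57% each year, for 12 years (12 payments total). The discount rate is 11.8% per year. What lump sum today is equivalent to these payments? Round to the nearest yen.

¥65,765

Periodic rate r = 0.118 per year.
Growing ordinary annuity: PV = PMT₁ × [1 − ((1+g)/(1+r))^n] / (r − g) = 9,838 × [1 − ((1+0.0157)/(1+r))^12] / (r − 0.0157) = ¥65,765.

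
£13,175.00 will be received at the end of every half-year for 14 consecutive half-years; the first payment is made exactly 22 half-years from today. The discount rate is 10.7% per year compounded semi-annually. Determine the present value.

£42,691.03

Ordinary annuity of 14 payments, first payment at period 22.
Periodic rate r = 0.107/2 per half-year; n is counted in half-years.
The ordinary-annuity PV formula values the stream one period before the first payment (period 21); discount that back 21 periods:
PV₀ = 13,175 × [1 − (1+r)^−14] / r × (1+r)^−21 = £42,691.03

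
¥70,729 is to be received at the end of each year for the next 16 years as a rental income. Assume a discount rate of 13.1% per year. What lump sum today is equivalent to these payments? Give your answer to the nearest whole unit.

¥464,594

This is an ordinary annuity: 16 payments of ¥70,729 at the end of each year.
Periodic rate r = 0.131 per year.
PV = PMT × [(1 − (1+r)^−n)/r] = 70,729 × [1 − (1+r)^−16] / r = ¥464,594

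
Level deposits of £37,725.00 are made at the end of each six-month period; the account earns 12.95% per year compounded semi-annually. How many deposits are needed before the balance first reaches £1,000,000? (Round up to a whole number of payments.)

Periodic rate r = 0.1295/2 per half-year; n is counted in half-years.
Ordinary annuity FV: 1,000,000 = 37,725 × [((1+r)^n − 1)/r].
(1+r)^n = 1 + 1,000,000 × r / 37,725, so n = ln(1 + 1,000,000·r/37,725) / ln(1+r) = 15.93.
Round up to a whole number of payments: n = 16.

16 payments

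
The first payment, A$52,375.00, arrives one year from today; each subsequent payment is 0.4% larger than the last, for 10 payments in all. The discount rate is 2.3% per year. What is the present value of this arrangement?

Periodic rate r = 0.023 per year.
Growing ordinary annuity: PV = PMT₁ × [1 − ((1+g)/(1+r))^n] / (r − g) = 52,375 × [1 − ((1+0.004)/(1+r))^10] / (r − 0.004) = A$471,236.82.

A$471,236.82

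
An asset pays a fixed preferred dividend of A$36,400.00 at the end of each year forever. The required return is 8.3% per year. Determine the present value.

A$438,554.22

Periodic rate r = 0.083 per year.
Level perpetuity: PV = PMT / r = 36,400 / (0.083) = A$438,554.22.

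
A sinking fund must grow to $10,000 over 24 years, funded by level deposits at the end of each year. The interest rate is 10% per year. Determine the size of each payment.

$113.00

Level ordinary annuity; solve FV = PMT × [((1+r)^n − 1)/r] for PMT.
Periodic rate r = 0.1 per year.
With n = 24: PMT = 10,000 / ([((1+r)^n − 1)/r]) = $113.00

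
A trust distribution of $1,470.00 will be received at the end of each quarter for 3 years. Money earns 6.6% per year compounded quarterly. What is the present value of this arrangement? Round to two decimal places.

$15,885.23

This is an ordinary annuity: 12 payments of $1,470.00 at the end of each quarter.
Periodic rate r = 0.066/4 per quarter; n is counted in quarters.
PV = PMT × [(1 − (1+r)^−n)/r] = 1,470 × [1 − (1+r)^−12] / r = $15,885.23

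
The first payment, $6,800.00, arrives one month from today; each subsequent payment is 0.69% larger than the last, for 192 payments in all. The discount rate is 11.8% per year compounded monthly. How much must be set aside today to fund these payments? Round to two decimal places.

$992,063.93

Periodic rate r = 0.118/12 per month; n is counted in months.
Growing ordinary annuity: PV = PMT₁ × [1 − ((1+g)/(1+r))^n] / (r − g) = 6,800 × [1 − ((1+0.0069)/(1+r))^192] / (r − 0.0069) = $992,063.93.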